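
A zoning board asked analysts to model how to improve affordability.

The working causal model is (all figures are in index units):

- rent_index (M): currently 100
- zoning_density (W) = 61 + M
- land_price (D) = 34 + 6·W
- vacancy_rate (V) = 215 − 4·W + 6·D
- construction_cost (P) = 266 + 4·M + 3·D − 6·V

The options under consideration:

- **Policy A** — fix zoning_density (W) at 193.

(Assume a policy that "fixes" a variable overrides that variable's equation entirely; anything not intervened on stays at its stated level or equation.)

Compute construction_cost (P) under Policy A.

Policy A (W := 193):
  M = 100
  W = 193
  D = 34 + 6·193 = 1192
  V = 215 − 4·193 + 6·1192 = 6595
  P = 266 + 4·100 + 3·1192 − 6·6595 = -35328

-35328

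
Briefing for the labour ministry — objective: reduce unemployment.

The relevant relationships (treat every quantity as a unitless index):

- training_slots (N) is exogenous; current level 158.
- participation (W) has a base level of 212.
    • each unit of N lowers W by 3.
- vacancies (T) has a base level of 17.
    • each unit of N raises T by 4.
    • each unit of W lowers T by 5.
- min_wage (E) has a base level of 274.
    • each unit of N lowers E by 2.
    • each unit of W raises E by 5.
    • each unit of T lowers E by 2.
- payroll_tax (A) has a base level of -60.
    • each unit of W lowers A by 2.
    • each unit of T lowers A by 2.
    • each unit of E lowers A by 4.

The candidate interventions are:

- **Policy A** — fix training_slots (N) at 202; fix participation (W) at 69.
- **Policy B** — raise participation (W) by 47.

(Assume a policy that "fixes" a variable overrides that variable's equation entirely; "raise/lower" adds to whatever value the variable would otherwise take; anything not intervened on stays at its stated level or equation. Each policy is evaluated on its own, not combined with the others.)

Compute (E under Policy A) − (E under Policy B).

3820

Policy A (N := 202, W := 69):
  N = 202
  W = 69
  T = 17 + 4·202 − 5·69 = 480
  E = 274 − 2·202 + 5·69 − 2·480 = -745
Policy B (W + 47):
  N = 158
  W = 212 − 3·158 (+47 from intervention) = -215
  T = 17 + 4·158 − 5·(-215) = 1724
  E = 274 − 2·158 + 5·(-215) − 2·1724 = -4565
E: -745 − (-4565) = 3820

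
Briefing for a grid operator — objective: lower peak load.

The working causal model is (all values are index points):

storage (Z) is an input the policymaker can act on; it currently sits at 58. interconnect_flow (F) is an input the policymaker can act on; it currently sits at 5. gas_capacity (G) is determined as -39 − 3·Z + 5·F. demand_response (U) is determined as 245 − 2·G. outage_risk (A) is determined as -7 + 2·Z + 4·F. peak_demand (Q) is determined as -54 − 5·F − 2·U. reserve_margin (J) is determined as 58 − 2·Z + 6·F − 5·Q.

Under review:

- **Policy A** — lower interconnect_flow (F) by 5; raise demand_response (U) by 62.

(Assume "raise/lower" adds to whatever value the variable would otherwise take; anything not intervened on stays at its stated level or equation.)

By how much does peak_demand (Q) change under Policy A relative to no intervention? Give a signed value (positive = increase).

-199

Baseline:
  Z = 58
  F = 5
  G = -39 − 3·58 + 5·5 = -188
  U = 245 − 2·(-188) = 621
  Q = -54 − 5·5 − 2·621 = -1321
Policy A (F − 5, U + 62):
  Z = 58
  F = 5 − 5 = 0
  G = -39 − 3·58 + 5·0 = -213
  U = 245 − 2·(-213) (+62 from intervention) = 733
  Q = -54 − 5·0 − 2·733 = -1520
Change in Q: -1520 − (-1321) = -199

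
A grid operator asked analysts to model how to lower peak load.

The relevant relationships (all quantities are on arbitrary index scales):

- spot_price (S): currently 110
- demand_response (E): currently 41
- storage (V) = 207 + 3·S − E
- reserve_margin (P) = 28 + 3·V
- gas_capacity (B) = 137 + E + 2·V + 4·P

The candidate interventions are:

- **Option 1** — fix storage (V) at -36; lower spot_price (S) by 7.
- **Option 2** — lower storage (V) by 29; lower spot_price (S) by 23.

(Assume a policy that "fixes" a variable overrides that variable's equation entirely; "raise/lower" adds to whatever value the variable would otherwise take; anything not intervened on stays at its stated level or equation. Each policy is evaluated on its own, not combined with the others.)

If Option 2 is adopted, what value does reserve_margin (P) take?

1222

Option 2 (V − 29, S − 23):
  S = 110 − 23 = 87
  E = 41
  V = 207 + 3·87 − 41 (−29 from intervention) = 398
  P = 28 + 3·398 = 1222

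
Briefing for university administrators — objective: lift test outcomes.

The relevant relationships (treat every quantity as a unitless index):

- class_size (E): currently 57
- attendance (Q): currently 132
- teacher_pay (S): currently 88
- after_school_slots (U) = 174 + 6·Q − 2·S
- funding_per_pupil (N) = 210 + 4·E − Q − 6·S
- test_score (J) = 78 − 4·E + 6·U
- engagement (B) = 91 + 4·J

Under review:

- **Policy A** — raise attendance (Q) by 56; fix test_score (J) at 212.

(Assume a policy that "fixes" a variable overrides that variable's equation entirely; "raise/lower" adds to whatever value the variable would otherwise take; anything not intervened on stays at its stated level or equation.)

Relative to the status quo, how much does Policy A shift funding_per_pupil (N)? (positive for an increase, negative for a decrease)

-56

Baseline:
  E = 57
  Q = 132
  S = 88
  N = 210 + 4·57 − 132 − 6·88 = -222
Policy A (Q + 56, J := 212):
  E = 57
  Q = 132 + 56 = 188
  S = 88
  N = 210 + 4·57 − 188 − 6·88 = -278
Change in N: -278 − (-222) = -56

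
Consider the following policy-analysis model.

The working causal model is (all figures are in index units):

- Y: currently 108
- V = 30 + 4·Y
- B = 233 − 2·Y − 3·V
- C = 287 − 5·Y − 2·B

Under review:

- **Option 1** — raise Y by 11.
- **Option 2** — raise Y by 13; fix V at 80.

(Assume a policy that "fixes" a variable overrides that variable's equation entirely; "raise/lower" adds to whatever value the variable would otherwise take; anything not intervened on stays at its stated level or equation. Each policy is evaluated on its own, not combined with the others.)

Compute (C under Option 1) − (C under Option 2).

Option 1 (Y + 11):
  Y = 108 + 11 = 119
  V = 30 + 4·119 = 506
  B = 233 − 2·119 − 3·506 = -1523
  C = 287 − 5·119 − 2·(-1523) = 2738
Option 2 (Y + 13, V := 80):
  Y = 108 + 13 = 121
  V = 80
  B = 233 − 2·121 − 3·80 = -249
  C = 287 − 5·121 − 2·(-249) = 180
C: 2738 − 180 = 2558

2558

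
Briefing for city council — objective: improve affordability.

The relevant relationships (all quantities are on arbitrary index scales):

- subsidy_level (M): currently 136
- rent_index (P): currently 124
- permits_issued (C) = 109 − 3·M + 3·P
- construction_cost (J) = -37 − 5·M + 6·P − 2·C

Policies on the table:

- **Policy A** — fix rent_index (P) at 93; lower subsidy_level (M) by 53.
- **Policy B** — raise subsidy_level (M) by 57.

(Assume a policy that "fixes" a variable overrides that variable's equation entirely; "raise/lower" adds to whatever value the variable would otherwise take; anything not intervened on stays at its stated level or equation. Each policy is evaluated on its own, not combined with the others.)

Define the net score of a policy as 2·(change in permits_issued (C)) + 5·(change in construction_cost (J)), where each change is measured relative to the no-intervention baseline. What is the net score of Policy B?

Baseline:
  M = 136
  P = 124
  C = 109 − 3·136 + 3·124 = 73
  J = -37 − 5·136 + 6·124 − 2·73 = -119
Policy B (M + 57):
  M = 136 + 57 = 193
  P = 124
  C = 109 − 3·193 + 3·124 = -98
  J = -37 − 5·193 + 6·124 − 2·(-98) = -62
ΔC = -98 − 73 = -171; ΔJ = -62 − (-119) = 57
Score = 2·(-171) + 5·57 = -57

-57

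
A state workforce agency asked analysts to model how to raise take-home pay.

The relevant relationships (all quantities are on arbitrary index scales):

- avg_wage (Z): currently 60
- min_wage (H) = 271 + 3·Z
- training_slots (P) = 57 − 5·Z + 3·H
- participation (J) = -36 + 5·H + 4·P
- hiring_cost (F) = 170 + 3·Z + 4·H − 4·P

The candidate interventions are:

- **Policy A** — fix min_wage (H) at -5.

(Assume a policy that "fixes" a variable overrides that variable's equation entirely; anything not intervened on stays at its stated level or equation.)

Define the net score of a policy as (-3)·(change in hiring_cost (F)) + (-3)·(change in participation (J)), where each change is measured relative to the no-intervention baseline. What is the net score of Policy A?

12312

Baseline:
  Z = 60
  H = 271 + 3·60 = 451
  P = 57 − 5·60 + 3·451 = 1110
  J = -36 + 5·451 + 4·1110 = 6659
  F = 170 + 3·60 + 4·451 − 4·1110 = -2286
Policy A (H := -5):
  Z = 60
  H = -5
  P = 57 − 5·60 + 3·(-5) = -258
  J = -36 + 5·(-5) + 4·(-258) = -1093
  F = 170 + 3·60 + 4·(-5) − 4·(-258) = 1362
ΔF = 1362 − (-2286) = 3648; ΔJ = -1093 − 6659 = -7752
Score = (-3)·3648 + (-3)·(-7752) = 12312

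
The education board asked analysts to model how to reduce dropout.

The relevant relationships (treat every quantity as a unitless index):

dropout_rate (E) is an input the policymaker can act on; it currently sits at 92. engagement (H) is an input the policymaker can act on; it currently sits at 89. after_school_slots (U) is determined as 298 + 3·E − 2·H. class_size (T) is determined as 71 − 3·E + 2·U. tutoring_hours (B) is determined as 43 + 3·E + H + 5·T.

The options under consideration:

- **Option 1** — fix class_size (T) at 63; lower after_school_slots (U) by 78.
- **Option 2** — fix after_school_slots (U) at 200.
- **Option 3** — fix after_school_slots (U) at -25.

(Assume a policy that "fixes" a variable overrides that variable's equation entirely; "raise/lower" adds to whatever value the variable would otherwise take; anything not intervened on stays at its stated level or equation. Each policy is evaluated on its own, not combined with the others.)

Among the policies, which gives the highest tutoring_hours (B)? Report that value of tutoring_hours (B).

1383

Option 1 (T := 63, U − 78):
  E = 92
  H = 89
  U = 298 + 3·92 − 2·89 (−78 from intervention) = 318
  T = 63
  B = 43 + 3·92 + 89 + 5·63 = 723
Option 2 (U := 200):
  E = 92
  H = 89
  U = 200
  T = 71 − 3·92 + 2·200 = 195
  B = 43 + 3·92 + 89 + 5·195 = 1383
Option 3 (U := -25):
  E = 92
  H = 89
  U = -25
  T = 71 − 3·92 + 2·(-25) = -255
  B = 43 + 3·92 + 89 + 5·(-255) = -867
Comparing — Option 1: B=723, Option 2: B=1383, Option 3: B=-867. Highest is 1383 (Option 2).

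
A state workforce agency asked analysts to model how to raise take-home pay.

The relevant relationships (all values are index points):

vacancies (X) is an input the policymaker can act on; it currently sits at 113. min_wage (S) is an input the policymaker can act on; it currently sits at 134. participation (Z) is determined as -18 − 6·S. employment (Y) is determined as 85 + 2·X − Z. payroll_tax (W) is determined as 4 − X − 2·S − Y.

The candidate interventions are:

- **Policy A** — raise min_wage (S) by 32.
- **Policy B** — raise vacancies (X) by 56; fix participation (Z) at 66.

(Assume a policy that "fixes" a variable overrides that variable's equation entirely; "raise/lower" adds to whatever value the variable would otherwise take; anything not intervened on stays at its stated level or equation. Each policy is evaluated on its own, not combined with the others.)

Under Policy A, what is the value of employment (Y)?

1325

Policy A (S + 32):
  X = 113
  S = 134 + 32 = 166
  Z = -18 − 6·166 = -1014
  Y = 85 + 2·113 − (-1014) = 1325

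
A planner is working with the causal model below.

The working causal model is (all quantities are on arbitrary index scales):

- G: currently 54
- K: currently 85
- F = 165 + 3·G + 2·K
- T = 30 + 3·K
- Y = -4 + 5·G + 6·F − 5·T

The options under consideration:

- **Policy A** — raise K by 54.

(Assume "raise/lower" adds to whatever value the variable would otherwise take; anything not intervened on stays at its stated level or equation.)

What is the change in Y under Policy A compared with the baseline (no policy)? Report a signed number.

-162

Baseline:
  G = 54
  K = 85
  F = 165 + 3·54 + 2·85 = 497
  T = 30 + 3·85 = 285
  Y = -4 + 5·54 + 6·497 − 5·285 = 1823
Policy A (K + 54):
  G = 54
  K = 85 + 54 = 139
  F = 165 + 3·54 + 2·139 = 605
  T = 30 + 3·139 = 447
  Y = -4 + 5·54 + 6·605 − 5·447 = 1661
Change in Y: 1661 − 1823 = -162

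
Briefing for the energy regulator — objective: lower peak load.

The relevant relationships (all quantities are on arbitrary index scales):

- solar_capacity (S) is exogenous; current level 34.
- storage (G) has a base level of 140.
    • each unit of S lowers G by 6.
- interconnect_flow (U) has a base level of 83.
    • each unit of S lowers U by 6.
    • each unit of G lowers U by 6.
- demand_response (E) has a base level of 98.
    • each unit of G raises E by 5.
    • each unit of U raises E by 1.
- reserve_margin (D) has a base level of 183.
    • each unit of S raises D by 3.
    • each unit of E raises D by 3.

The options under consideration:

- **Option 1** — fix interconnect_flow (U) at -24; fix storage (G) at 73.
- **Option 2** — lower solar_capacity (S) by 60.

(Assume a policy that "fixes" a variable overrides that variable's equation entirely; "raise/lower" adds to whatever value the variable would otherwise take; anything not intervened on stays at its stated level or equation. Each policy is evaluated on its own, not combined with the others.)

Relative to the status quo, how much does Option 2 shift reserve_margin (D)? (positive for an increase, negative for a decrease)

Baseline:
  S = 34
  G = 140 − 6·34 = -64
  U = 83 − 6·34 − 6·(-64) = 263
  E = 98 + 5·(-64) + 263 = 41
  D = 183 + 3·34 + 3·41 = 408
Option 2 (S − 60):
  S = 34 − 60 = -26
  G = 140 − 6·(-26) = 296
  U = 83 − 6·(-26) − 6·296 = -1537
  E = 98 + 5·296 + (-1537) = 41
  D = 183 + 3·(-26) + 3·41 = 228
Change in D: 228 − 408 = -180

-180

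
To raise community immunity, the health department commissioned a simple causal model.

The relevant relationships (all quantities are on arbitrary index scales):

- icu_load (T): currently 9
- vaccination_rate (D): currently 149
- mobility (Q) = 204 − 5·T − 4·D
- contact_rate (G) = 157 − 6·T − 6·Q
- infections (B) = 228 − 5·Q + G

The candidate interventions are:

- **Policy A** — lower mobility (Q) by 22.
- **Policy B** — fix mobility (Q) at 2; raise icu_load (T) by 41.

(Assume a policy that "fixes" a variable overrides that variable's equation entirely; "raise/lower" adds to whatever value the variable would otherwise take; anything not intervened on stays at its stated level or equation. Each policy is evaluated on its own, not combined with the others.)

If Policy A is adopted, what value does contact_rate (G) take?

2857

Policy A (Q − 22):
  T = 9
  D = 149
  Q = 204 − 5·9 − 4·149 (−22 from intervention) = -459
  G = 157 − 6·9 − 6·(-459) = 2857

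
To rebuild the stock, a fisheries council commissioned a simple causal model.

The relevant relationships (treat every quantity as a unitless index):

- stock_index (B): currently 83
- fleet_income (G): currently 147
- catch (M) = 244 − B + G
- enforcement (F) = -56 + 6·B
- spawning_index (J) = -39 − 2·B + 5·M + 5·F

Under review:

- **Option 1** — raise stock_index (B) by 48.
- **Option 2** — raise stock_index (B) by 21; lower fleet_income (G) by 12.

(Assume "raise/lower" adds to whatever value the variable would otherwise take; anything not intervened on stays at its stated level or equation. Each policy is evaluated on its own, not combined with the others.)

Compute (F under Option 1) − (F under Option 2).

Option 1 (B + 48):
  B = 83 + 48 = 131
  F = -56 + 6·131 = 730
Option 2 (B + 21, G − 12):
  B = 83 + 21 = 104
  F = -56 + 6·104 = 568
F: 730 − 568 = 162

162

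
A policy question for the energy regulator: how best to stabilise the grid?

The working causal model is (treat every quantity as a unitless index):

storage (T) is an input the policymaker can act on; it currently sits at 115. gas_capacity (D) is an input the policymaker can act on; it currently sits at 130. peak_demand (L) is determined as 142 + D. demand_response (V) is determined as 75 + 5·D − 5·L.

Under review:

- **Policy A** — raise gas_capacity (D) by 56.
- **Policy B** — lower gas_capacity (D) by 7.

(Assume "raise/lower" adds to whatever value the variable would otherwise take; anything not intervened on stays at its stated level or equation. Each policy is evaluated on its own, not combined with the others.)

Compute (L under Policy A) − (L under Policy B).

Policy A (D + 56):
  D = 130 + 56 = 186
  L = 142 + 186 = 328
Policy B (D − 7):
  D = 130 − 7 = 123
  L = 142 + 123 = 265
L: 328 − 265 = 63

63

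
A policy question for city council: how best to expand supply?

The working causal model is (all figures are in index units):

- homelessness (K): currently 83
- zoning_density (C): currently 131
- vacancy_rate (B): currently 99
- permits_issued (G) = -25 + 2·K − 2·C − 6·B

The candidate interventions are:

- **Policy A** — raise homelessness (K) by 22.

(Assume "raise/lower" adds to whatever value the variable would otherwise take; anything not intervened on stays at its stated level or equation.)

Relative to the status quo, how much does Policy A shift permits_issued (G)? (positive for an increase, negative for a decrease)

44

Baseline:
  K = 83
  C = 131
  B = 99
  G = -25 + 2·83 − 2·131 − 6·99 = -715
Policy A (K + 22):
  K = 83 + 22 = 105
  C = 131
  B = 99
  G = -25 + 2·105 − 2·131 − 6·99 = -671
Change in G: -671 − (-715) = 44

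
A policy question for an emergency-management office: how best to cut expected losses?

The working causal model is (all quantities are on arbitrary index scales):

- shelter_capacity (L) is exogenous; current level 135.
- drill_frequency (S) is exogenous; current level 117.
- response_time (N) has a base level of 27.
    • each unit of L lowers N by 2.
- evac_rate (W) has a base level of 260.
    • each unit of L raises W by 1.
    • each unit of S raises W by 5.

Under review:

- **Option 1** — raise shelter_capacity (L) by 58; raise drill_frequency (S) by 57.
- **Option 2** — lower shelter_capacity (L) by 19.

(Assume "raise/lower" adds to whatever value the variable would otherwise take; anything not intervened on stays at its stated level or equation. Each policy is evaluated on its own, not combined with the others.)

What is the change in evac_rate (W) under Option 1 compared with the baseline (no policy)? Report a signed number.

Baseline:
  L = 135
  S = 117
  W = 260 + 135 + 5·117 = 980
Option 1 (L + 58, S + 57):
  L = 135 + 58 = 193
  S = 117 + 57 = 174
  W = 260 + 193 + 5·174 = 1323
Change in W: 1323 − 980 = 343

343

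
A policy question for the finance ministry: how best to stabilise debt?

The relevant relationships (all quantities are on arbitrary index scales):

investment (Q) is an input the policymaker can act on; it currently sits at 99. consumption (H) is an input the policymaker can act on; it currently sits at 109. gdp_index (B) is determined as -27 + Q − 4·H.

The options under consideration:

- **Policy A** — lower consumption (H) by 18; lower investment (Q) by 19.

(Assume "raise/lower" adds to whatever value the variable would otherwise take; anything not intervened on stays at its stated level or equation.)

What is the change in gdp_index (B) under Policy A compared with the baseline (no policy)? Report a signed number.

53

Baseline:
  Q = 99
  H = 109
  B = -27 + 99 − 4·109 = -364
Policy A (H − 18, Q − 19):
  Q = 99 − 19 = 80
  H = 109 − 18 = 91
  B = -27 + 80 − 4·91 = -311
Change in B: -311 − (-364) = 53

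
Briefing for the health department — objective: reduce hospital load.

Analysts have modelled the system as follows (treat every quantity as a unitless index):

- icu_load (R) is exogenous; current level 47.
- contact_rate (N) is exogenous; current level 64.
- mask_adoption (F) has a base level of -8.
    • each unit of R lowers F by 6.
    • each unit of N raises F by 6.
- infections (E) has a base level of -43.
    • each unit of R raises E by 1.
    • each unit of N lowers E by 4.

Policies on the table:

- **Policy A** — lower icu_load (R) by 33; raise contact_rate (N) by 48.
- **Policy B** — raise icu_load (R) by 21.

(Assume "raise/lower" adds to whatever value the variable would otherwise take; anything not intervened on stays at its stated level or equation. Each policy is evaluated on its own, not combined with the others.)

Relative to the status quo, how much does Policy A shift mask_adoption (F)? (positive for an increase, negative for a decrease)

Baseline:
  R = 47
  N = 64
  F = -8 − 6·47 + 6·64 = 94
Policy A (R − 33, N + 48):
  R = 47 − 33 = 14
  N = 64 + 48 = 112
  F = -8 − 6·14 + 6·112 = 580
Change in F: 580 − 94 = 486

486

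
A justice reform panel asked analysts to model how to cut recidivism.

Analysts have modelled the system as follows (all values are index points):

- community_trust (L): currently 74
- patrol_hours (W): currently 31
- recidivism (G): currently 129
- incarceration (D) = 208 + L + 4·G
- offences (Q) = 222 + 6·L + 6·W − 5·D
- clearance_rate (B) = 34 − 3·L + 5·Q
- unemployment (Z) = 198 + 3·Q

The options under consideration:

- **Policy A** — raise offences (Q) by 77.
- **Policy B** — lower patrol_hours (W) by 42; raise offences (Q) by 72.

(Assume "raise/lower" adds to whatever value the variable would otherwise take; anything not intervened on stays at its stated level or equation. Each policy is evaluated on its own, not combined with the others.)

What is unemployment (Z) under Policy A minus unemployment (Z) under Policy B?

771

Policy A (Q + 77):
  L = 74
  W = 31
  G = 129
  D = 208 + 74 + 4·129 = 798
  Q = 222 + 6·74 + 6·31 − 5·798 (+77 from intervention) = -3061
  Z = 198 + 3·(-3061) = -8985
Policy B (W − 42, Q + 72):
  L = 74
  W = 31 − 42 = -11
  G = 129
  D = 208 + 74 + 4·129 = 798
  Q = 222 + 6·74 + 6·(-11) − 5·798 (+72 from intervention) = -3318
  Z = 198 + 3·(-3318) = -9756
Z: -8985 − (-9756) = 771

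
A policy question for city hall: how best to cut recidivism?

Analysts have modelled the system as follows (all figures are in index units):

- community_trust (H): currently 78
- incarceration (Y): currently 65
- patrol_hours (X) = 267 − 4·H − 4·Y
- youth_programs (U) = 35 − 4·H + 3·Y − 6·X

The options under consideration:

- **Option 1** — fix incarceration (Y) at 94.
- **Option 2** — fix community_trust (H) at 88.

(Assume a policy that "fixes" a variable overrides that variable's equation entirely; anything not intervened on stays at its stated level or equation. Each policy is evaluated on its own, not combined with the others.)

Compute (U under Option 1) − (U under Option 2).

Option 1 (Y := 94):
  H = 78
  Y = 94
  X = 267 − 4·78 − 4·94 = -421
  U = 35 − 4·78 + 3·94 − 6·(-421) = 2531
Option 2 (H := 88):
  H = 88
  Y = 65
  X = 267 − 4·88 − 4·65 = -345
  U = 35 − 4·88 + 3·65 − 6·(-345) = 1948
U: 2531 − 1948 = 583

583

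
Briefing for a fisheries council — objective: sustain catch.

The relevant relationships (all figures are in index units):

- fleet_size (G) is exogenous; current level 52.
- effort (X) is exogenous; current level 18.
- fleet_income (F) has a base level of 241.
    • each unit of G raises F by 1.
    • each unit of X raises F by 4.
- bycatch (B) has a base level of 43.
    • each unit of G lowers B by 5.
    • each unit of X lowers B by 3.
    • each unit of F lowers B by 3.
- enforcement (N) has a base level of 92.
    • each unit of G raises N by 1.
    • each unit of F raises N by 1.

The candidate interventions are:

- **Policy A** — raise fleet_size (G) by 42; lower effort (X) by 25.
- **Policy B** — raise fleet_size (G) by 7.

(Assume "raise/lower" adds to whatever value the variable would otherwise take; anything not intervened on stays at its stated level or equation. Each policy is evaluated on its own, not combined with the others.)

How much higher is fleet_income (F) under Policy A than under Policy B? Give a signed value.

-65

Policy A (G + 42, X − 25):
  G = 52 + 42 = 94
  X = 18 − 25 = -7
  F = 241 + 94 + 4·(-7) = 307
Policy B (G + 7):
  G = 52 + 7 = 59
  X = 18
  F = 241 + 59 + 4·18 = 372
F: 307 − 372 = -65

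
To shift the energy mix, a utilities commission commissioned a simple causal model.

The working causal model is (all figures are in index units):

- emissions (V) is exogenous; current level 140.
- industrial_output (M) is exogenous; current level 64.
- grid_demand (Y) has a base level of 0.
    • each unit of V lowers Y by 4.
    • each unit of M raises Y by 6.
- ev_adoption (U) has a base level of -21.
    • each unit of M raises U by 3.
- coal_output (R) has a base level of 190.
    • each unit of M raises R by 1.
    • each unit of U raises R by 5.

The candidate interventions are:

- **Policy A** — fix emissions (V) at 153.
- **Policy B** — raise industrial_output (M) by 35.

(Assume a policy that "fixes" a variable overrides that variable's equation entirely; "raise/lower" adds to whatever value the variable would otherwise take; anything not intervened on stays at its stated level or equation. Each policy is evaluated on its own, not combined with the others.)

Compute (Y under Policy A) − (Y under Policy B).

-262

Policy A (V := 153):
  V = 153
  M = 64
  Y = 0 − 4·153 + 6·64 = -228
Policy B (M + 35):
  V = 140
  M = 64 + 35 = 99
  Y = 0 − 4·140 + 6·99 = 34
Y: -228 − 34 = -262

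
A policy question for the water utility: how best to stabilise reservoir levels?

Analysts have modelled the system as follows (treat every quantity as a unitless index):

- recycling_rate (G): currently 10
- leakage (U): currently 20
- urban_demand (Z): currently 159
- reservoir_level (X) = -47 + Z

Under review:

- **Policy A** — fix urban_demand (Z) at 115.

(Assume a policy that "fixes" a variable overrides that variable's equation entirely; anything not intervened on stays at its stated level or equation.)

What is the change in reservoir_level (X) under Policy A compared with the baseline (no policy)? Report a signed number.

-44

Baseline:
  Z = 159
  X = -47 + 159 = 112
Policy A (Z := 115):
  Z = 115
  X = -47 + 115 = 68
Change in X: 68 − 112 = -44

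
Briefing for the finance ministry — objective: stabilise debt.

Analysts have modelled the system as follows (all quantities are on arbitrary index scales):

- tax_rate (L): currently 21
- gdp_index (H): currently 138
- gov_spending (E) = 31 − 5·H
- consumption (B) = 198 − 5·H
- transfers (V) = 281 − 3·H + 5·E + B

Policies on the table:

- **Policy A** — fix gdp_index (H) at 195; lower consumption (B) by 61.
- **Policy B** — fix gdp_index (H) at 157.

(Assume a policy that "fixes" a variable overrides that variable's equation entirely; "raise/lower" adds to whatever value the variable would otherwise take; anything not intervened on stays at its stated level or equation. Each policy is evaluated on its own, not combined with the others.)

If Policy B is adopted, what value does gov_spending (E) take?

Policy B (H := 157):
  H = 157
  E = 31 − 5·157 = -754

-754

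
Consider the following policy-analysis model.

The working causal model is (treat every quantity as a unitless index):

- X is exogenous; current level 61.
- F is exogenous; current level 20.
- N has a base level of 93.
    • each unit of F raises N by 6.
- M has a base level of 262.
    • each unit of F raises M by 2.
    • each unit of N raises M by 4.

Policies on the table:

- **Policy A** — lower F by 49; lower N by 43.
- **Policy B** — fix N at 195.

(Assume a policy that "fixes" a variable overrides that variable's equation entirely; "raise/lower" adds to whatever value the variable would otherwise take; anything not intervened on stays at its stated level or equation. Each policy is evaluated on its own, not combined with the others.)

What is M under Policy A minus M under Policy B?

Policy A (F − 49, N − 43):
  F = 20 − 49 = -29
  N = 93 + 6·(-29) (−43 from intervention) = -124
  M = 262 + 2·(-29) + 4·(-124) = -292
Policy B (N := 195):
  F = 20
  N = 195
  M = 262 + 2·20 + 4·195 = 1082
M: -292 − 1082 = -1374

-1374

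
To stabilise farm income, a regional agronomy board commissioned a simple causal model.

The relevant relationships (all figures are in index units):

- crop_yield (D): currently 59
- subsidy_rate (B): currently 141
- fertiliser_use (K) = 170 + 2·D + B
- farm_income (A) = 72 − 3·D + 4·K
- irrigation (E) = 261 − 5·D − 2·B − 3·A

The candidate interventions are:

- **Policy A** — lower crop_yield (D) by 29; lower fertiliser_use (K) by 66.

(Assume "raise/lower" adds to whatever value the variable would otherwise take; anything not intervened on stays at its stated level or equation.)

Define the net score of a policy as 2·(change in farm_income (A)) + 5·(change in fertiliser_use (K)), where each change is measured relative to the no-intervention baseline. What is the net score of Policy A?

-1438

Baseline:
  D = 59
  B = 141
  K = 170 + 2·59 + 141 = 429
  A = 72 − 3·59 + 4·429 = 1611
Policy A (D − 29, K − 66):
  D = 59 − 29 = 30
  B = 141
  K = 170 + 2·30 + 141 (−66 from intervention) = 305
  A = 72 − 3·30 + 4·305 = 1202
ΔA = 1202 − 1611 = -409; ΔK = 305 − 429 = -124
Score = 2·(-409) + 5·(-124) = -1438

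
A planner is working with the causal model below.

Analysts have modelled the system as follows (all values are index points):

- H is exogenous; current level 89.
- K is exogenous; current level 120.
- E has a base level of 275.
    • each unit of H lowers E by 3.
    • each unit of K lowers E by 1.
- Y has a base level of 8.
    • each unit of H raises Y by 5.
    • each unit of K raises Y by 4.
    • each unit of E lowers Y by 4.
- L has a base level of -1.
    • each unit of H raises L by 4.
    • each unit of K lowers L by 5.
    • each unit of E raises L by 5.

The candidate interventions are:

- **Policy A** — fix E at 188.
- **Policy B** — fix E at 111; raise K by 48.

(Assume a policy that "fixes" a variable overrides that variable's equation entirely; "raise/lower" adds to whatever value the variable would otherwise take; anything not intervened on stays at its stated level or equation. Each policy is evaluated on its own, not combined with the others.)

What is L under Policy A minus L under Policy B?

625

Policy A (E := 188):
  H = 89
  K = 120
  E = 188
  L = -1 + 4·89 − 5·120 + 5·188 = 695
Policy B (E := 111, K + 48):
  H = 89
  K = 120 + 48 = 168
  E = 111
  L = -1 + 4·89 − 5·168 + 5·111 = 70
L: 695 − 70 = 625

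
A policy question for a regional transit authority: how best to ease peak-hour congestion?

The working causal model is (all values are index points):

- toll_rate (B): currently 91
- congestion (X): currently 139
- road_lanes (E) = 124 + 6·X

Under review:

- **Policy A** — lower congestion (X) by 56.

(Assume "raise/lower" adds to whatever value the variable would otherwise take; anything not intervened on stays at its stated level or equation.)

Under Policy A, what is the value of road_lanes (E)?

622

Policy A (X − 56):
  X = 139 − 56 = 83
  E = 124 + 6·83 = 622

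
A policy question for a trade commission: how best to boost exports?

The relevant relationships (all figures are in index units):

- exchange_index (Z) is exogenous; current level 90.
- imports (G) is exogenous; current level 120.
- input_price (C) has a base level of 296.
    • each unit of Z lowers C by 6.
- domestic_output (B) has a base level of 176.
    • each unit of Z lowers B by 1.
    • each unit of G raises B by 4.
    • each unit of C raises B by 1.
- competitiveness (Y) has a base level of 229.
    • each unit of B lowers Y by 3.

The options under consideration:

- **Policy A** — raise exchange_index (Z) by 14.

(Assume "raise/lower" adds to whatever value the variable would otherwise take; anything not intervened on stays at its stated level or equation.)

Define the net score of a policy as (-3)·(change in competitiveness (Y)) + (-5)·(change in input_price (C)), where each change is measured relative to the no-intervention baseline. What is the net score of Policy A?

-462

Baseline:
  Z = 90
  G = 120
  C = 296 − 6·90 = -244
  B = 176 − 90 + 4·120 + (-244) = 322
  Y = 229 − 3·322 = -737
Policy A (Z + 14):
  Z = 90 + 14 = 104
  G = 120
  C = 296 − 6·104 = -328
  B = 176 − 104 + 4·120 + (-328) = 224
  Y = 229 − 3·224 = -443
ΔY = -443 − (-737) = 294; ΔC = -328 − (-244) = -84
Score = (-3)·294 + (-5)·(-84) = -462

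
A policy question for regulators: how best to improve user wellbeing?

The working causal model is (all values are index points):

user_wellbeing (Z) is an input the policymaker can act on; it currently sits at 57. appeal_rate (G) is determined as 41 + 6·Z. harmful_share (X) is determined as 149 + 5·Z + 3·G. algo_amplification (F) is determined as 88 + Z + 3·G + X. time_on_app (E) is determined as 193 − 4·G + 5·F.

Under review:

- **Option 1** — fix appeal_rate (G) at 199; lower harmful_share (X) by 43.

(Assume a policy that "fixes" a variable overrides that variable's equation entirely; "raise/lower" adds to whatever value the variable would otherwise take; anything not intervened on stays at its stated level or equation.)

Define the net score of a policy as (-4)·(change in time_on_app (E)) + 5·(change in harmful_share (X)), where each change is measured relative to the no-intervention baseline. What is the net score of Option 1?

Baseline:
  Z = 57
  G = 41 + 6·57 = 383
  X = 149 + 5·57 + 3·383 = 1583
  F = 88 + 57 + 3·383 + 1583 = 2877
  E = 193 − 4·383 + 5·2877 = 13046
Option 1 (G := 199, X − 43):
  Z = 57
  G = 199
  X = 149 + 5·57 + 3·199 (−43 from intervention) = 988
  F = 88 + 57 + 3·199 + 988 = 1730
  E = 193 − 4·199 + 5·1730 = 8047
ΔE = 8047 − 13046 = -4999; ΔX = 988 − 1583 = -595
Score = (-4)·(-4999) + 5·(-595) = 17021

17021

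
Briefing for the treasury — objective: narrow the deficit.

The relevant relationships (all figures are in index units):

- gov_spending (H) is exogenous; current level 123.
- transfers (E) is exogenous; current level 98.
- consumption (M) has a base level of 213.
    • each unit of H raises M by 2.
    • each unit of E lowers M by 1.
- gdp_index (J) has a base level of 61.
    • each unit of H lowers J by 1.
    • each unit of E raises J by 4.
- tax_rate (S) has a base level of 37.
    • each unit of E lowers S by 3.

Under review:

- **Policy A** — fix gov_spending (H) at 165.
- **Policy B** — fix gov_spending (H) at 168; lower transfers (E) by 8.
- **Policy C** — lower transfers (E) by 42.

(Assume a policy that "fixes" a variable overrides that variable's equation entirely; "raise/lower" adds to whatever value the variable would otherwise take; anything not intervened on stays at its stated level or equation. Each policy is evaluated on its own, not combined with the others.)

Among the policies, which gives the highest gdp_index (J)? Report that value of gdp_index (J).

Policy A (H := 165):
  H = 165
  E = 98
  J = 61 − 165 + 4·98 = 288
Policy B (H := 168, E − 8):
  H = 168
  E = 98 − 8 = 90
  J = 61 − 168 + 4·90 = 253
Policy C (E − 42):
  H = 123
  E = 98 − 42 = 56
  J = 61 − 123 + 4·56 = 162
Comparing — Policy A: J=288, Policy B: J=253, Policy C: J=162. Highest is 288 (Policy A).

288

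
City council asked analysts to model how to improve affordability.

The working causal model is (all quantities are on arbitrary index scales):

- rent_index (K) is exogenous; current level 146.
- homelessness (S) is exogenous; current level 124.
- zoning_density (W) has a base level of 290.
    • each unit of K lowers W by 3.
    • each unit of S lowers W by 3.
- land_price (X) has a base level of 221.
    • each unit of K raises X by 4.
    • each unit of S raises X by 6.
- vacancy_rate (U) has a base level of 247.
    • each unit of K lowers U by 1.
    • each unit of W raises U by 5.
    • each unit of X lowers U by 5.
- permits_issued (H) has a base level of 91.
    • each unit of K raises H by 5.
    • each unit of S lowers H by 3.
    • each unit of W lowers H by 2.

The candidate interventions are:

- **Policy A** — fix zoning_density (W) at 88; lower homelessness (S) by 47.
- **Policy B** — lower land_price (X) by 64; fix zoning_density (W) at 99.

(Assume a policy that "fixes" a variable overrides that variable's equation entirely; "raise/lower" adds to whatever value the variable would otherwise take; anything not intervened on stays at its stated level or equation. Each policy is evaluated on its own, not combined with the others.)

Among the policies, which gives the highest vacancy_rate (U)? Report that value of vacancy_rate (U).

-5794

Policy A (W := 88, S − 47):
  K = 146
  S = 124 − 47 = 77
  W = 88
  X = 221 + 4·146 + 6·77 = 1267
  U = 247 − 146 + 5·88 − 5·1267 = -5794
Policy B (X − 64, W := 99):
  K = 146
  S = 124
  W = 99
  X = 221 + 4·146 + 6·124 (−64 from intervention) = 1485
  U = 247 − 146 + 5·99 − 5·1485 = -6829
Comparing — Policy A: U=-5794, Policy B: U=-6829. Highest is -5794 (Policy A).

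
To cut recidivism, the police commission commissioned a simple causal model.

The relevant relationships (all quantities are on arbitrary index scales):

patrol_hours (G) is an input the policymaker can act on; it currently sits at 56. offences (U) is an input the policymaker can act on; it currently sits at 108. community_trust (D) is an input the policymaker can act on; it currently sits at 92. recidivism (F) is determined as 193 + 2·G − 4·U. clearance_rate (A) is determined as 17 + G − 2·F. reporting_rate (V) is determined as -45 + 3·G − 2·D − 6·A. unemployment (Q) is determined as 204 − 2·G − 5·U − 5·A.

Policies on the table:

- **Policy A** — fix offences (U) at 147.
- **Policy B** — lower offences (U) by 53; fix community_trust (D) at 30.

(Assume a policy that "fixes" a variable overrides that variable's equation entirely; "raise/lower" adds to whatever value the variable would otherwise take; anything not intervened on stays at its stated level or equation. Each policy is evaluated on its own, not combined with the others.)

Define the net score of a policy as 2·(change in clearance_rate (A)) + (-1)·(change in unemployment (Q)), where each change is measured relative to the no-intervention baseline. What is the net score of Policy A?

Baseline:
  G = 56
  U = 108
  F = 193 + 2·56 − 4·108 = -127
  A = 17 + 56 − 2·(-127) = 327
  Q = 204 − 2·56 − 5·108 − 5·327 = -2083
Policy A (U := 147):
  G = 56
  U = 147
  F = 193 + 2·56 − 4·147 = -283
  A = 17 + 56 − 2·(-283) = 639
  Q = 204 − 2·56 − 5·147 − 5·639 = -3838
ΔA = 639 − 327 = 312; ΔQ = -3838 − (-2083) = -1755
Score = 2·312 + (-1)·(-1755) = 2379

2379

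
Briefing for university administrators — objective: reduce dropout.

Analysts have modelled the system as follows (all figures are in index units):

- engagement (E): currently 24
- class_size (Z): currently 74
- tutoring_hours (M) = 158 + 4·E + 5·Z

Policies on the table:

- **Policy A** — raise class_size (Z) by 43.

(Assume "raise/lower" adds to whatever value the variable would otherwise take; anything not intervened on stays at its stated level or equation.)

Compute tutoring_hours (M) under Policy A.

Policy A (Z + 43):
  E = 24
  Z = 74 + 43 = 117
  M = 158 + 4·24 + 5·117 = 839

839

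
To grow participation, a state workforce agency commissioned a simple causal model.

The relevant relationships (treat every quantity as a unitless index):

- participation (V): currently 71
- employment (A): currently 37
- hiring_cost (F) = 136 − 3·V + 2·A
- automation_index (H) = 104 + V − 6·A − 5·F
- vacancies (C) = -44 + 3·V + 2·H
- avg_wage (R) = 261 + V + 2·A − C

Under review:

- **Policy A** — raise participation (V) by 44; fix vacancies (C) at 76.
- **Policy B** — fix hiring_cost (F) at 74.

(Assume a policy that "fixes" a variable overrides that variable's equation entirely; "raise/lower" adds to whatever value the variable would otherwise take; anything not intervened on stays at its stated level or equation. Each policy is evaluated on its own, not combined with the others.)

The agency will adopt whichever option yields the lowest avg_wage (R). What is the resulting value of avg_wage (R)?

Policy A (V + 44, C := 76):
  V = 71 + 44 = 115
  A = 37
  F = 136 − 3·115 + 2·37 = -135
  H = 104 + 115 − 6·37 − 5·(-135) = 672
  C = 76
  R = 261 + 115 + 2·37 − 76 = 374
Policy B (F := 74):
  V = 71
  A = 37
  F = 74
  H = 104 + 71 − 6·37 − 5·74 = -417
  C = -44 + 3·71 + 2·(-417) = -665
  R = 261 + 71 + 2·37 − (-665) = 1071
Comparing — Policy A: R=374, Policy B: R=1071. Lowest is 374 (Policy A).

374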